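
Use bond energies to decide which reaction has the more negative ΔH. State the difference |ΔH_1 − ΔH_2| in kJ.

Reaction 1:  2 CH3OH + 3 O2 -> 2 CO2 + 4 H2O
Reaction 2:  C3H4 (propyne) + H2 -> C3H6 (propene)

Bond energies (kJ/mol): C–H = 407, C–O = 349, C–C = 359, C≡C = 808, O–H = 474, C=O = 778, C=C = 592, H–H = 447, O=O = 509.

Reaction 1, by 1138 kJ

Reaction 1:
  Bonds broken (reactants):
    C–H: 6 × 407 = 2442
    C–O: 2 × 349 = 698
    O–H: 2 × 474 = 948
    O=O: 3 × 509 = 1527
    Σ(broken) = 5615 kJ
  Bonds formed (products):
    C=O: 4 × 778 = 3112
    O–H: 8 × 474 = 3792
    Σ(formed) = 6904 kJ
  ΔH_1 = 5615 − 6904 = −1289 kJ
Reaction 2:
  Bonds broken (reactants):
    C≡C: 1 × 808 = 808
    C–C: 1 × 359 = 359
    C–H: 4 × 407 = 1628
    H–H: 1 × 447 = 447
    Σ(broken) = 3242 kJ
  Bonds formed (products):
    C–C: 1 × 359 = 359
    C–H: 6 × 407 = 2442
    C=C: 1 × 592 = 592
    Σ(formed) = 3393 kJ
  ΔH_2 = 3242 − 3393 = −151 kJ
ΔH_1 − ΔH_2 = −1138 kJ, so reaction 1 has the more negative ΔH; |ΔH_1 − ΔH_2| = 1138 kJ.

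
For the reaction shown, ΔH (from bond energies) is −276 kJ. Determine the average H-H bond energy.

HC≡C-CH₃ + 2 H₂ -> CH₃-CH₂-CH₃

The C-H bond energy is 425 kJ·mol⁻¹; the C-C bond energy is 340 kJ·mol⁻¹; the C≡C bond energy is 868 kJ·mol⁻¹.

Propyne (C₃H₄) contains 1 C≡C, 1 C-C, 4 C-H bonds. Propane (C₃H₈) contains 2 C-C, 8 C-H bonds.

D(H-H) ≈ 448 kJ/mol

Let D be the H-H bond energy.
Σ(broken) = 1×868 + 1×340 + 4×425 + 2×D = 2908 + 2D
Σ(formed) = 2×340 + 8×425 = 4080
ΔH = Σ(broken) − Σ(formed) = (2908 + 2D) − (4080) = −1172 + 2D
Setting this equal to −276 kJ gives 2D = 896, so D = 448 kJ/mol.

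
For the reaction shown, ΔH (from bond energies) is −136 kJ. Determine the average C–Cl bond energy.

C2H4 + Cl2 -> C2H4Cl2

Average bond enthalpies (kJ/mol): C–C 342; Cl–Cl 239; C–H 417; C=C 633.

D(C–Cl) ≈ 333 kJ/mol

Let D be the C–Cl bond energy.
Σ(broken) = 4×417 + 1×633 + 1×239 = 2540
Σ(formed) = 1×342 + 2×D + 4×417 = 2010 + 2D
ΔH = Σ(broken) − Σ(formed) = (2540) − (2010 + 2D) = +530 − 2D
Setting this equal to −136 kJ gives 2D = 666, so D = 333 kJ/mol.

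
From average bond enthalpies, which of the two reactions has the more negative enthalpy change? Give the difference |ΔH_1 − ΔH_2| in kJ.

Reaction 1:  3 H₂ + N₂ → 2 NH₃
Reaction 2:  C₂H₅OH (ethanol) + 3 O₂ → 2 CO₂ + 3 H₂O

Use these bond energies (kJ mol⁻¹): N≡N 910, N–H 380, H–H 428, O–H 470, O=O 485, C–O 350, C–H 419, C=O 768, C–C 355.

Reaction 1:
  Bonds broken (reactants):
    H–H: 3 × 428 = 1284
    N≡N: 1 × 910 = 910
    Σ(broken) = 2194 kJ
  Bonds formed (products):
    N–H: 6 × 380 = 2280
    Σ(formed) = 2280 kJ
  ΔH_1 = 2194 − 2280 = −86 kJ
Reaction 2:
  Bonds broken (reactants):
    C–C: 1 × 355 = 355
    C–H: 5 × 419 = 2095
    C–O: 1 × 350 = 350
    O–H: 1 × 470 = 470
    O=O: 3 × 485 = 1455
    Σ(broken) = 4725 kJ
  Bonds formed (products):
    C=O: 4 × 768 = 3072
    O–H: 6 × 470 = 2820
    Σ(formed) = 5892 kJ
  ΔH_2 = 4725 − 5892 = −1167 kJ
ΔH_1 − ΔH_2 = +1081 kJ, so reaction 2 has the more negative ΔH; |ΔH_1 − ΔH_2| = 1081 kJ.

Reaction 2, by 1081 kJ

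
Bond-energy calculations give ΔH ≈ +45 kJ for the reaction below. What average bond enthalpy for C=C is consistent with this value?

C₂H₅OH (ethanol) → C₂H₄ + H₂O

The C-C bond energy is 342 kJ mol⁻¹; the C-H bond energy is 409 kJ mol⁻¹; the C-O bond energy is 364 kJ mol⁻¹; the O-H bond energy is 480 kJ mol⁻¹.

Let D be the C=C bond energy.
Σ(broken) = 1×342 + 5×409 + 1×364 + 1×480 = 3231
Σ(formed) = 4×409 + 1×D + 2×480 = 2596 + D
ΔH = Σ(broken) − Σ(formed) = (3231) − (2596 + D) = +635 − D
Setting this equal to +45 kJ gives D = 590 kJ/mol.

D(C=C) ≈ 590 kJ/mol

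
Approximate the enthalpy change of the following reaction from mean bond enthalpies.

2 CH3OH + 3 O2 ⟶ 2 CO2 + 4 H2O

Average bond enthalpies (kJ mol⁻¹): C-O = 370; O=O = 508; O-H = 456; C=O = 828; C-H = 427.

ΔH ≈ −1222 kJ

Bonds broken (reactants):
  C-H: 6 × 427 = 2562
  C-O: 2 × 370 = 740
  O-H: 2 × 456 = 912
  O=O: 3 × 508 = 1524
  Σ(broken) = 5738 kJ
Bonds formed (products):
  C=O: 4 × 828 = 3312
  O-H: 8 × 456 = 3648
  Σ(formed) = 6960 kJ
ΔH = Σ(broken) − Σ(formed) = 5738 − 6960 = −1222 kJ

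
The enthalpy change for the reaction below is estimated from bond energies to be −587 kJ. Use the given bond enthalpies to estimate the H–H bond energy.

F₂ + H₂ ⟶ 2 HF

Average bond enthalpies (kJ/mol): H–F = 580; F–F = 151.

D(H–H) ≈ 422 kJ/mol

Let D be the H–H bond energy.
Σ(broken) = 1×151 + 1×D = 151 + D
Σ(formed) = 2×580 = 1160
ΔH = Σ(broken) − Σ(formed) = (151 + D) − (1160) = −1009 + D
Setting this equal to −587 kJ gives D = 422 kJ/mol.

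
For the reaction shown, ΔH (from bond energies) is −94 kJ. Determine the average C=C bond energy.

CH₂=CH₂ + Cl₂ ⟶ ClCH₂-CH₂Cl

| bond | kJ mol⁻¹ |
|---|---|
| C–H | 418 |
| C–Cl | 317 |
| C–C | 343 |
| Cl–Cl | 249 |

Let D be the C=C bond energy.
Σ(broken) = 4×418 + 1×D + 1×249 = 1921 + D
Σ(formed) = 1×343 + 2×317 + 4×418 = 2649
ΔH = Σ(broken) − Σ(formed) = (1921 + D) − (2649) = −728 + D
Setting this equal to −94 kJ gives D = 634 kJ/mol.

D(C=C) ≈ 634 kJ/mol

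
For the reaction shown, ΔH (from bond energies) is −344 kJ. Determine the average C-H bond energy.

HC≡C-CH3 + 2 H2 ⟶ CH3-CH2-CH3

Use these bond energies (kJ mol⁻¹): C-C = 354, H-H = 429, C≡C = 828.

D(C-H) ≈ 419 kJ/mol

Let D be the C-H bond energy.
Σ(broken) = 1×828 + 1×354 + 4×D + 2×429 = 2040 + 4D
Σ(formed) = 2×354 + 8×D = 708 + 8D
ΔH = Σ(broken) − Σ(formed) = (2040 + 4D) − (708 + 8D) = +1332 − 4D
Setting this equal to −344 kJ gives 4D = 1676, so D = 419 kJ/mol.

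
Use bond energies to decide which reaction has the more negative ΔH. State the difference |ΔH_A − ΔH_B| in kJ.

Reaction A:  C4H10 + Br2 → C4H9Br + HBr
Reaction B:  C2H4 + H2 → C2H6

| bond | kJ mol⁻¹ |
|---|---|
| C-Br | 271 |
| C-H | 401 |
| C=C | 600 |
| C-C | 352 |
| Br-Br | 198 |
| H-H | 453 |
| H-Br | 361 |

Reaction A:
  Bonds broken (reactants):
    Br-Br: 1 × 198 = 198
    C-C: 3 × 352 = 1056
    C-H: 10 × 401 = 4010
    Σ(broken) = 5264 kJ
  Bonds formed (products):
    C-Br: 1 × 271 = 271
    C-C: 3 × 352 = 1056
    C-H: 9 × 401 = 3609
    H-Br: 1 × 361 = 361
    Σ(formed) = 5297 kJ
  ΔH_A = 5264 − 5297 = −33 kJ
Reaction B:
  Bonds broken (reactants):
    C-H: 4 × 401 = 1604
    C=C: 1 × 600 = 600
    H-H: 1 × 453 = 453
    Σ(broken) = 2657 kJ
  Bonds formed (products):
    C-C: 1 × 352 = 352
    C-H: 6 × 401 = 2406
    Σ(formed) = 2758 kJ
  ΔH_B = 2657 − 2758 = −101 kJ
ΔH_A − ΔH_B = +68 kJ, so reaction B has the more negative ΔH; |ΔH_A − ΔH_B| = 68 kJ.

Reaction B, by 68 kJ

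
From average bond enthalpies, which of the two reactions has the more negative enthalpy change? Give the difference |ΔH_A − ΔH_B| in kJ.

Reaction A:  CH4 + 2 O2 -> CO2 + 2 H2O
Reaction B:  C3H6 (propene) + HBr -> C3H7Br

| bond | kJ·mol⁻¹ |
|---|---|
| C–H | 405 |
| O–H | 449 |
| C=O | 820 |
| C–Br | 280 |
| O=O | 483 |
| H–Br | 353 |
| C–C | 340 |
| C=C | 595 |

Reaction A, by 773 kJ

Reaction A:
  Bonds broken (reactants):
    C–H: 4 × 405 = 1620
    O=O: 2 × 483 = 966
    Σ(broken) = 2586 kJ
  Bonds formed (products):
    C=O: 2 × 820 = 1640
    O–H: 4 × 449 = 1796
    Σ(formed) = 3436 kJ
  ΔH_A = 2586 − 3436 = −850 kJ
Reaction B:
  Bonds broken (reactants):
    C–C: 1 × 340 = 340
    C–H: 6 × 405 = 2430
    C=C: 1 × 595 = 595
    H–Br: 1 × 353 = 353
    Σ(broken) = 3718 kJ
  Bonds formed (products):
    C–Br: 1 × 280 = 280
    C–C: 2 × 340 = 680
    C–H: 7 × 405 = 2835
    Σ(formed) = 3795 kJ
  ΔH_B = 3718 − 3795 = −77 kJ
ΔH_A − ΔH_B = −773 kJ, so reaction A has the more negative ΔH; |ΔH_A − ΔH_B| = 773 kJ.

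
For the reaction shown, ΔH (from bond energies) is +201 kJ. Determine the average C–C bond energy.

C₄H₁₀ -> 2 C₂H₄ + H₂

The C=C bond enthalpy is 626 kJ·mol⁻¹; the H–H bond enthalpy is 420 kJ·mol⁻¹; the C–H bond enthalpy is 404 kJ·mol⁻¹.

D(C–C) ≈ 355 kJ/mol

Let D be the C–C bond energy.
Σ(broken) = 3×D + 10×404 = 4040 + 3D
Σ(formed) = 8×404 + 2×626 + 1×420 = 4904
ΔH = Σ(broken) − Σ(formed) = (4040 + 3D) − (4904) = −864 + 3D
Setting this equal to +201 kJ gives 3D = 1065, so D = 355 kJ/mol.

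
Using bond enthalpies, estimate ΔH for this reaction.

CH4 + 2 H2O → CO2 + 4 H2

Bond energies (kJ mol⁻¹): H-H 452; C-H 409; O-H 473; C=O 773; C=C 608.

ΔH ≈ +174 kJ

Bonds broken (reactants):
  C-H: 4 × 409 = 1636
  O-H: 4 × 473 = 1892
  Σ(broken) = 3528 kJ
Bonds formed (products):
  C=O: 2 × 773 = 1546
  H-H: 4 × 452 = 1808
  Σ(formed) = 3354 kJ
ΔH = Σ(broken) − Σ(formed) = 3528 − 3354 = +174 kJ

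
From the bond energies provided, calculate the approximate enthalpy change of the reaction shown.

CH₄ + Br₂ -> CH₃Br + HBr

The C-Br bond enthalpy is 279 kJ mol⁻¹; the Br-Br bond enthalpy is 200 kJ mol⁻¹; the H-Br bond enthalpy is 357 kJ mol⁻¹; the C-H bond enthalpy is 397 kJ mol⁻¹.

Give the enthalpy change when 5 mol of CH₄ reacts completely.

ΔH = −195 kJ

Bonds broken (reactants):
  Br-Br: 1 × 200 = 200
  C-H: 4 × 397 = 1588
  Σ(broken) = 1788 kJ
Bonds formed (products):
  C-Br: 1 × 279 = 279
  C-H: 3 × 397 = 1191
  H-Br: 1 × 357 = 357
  Σ(formed) = 1827 kJ
ΔH = Σ(broken) − Σ(formed) = 1788 − 1827 = −39 kJ
For 5× the reaction as written: 5 × (−39) = −195 kJ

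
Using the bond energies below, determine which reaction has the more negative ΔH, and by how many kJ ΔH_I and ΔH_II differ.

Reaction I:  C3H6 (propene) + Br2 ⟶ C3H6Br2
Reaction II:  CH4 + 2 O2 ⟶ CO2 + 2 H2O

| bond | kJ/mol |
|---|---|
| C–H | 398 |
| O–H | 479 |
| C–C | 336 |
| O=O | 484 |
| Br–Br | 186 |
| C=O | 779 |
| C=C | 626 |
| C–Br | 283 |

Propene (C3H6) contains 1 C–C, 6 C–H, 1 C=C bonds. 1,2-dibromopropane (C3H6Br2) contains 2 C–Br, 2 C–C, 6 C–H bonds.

Reaction II, by 824 kJ

Reaction I:
  Bonds broken (reactants):
    Br–Br: 1 × 186 = 186
    C–C: 1 × 336 = 336
    C–H: 6 × 398 = 2388
    C=C: 1 × 626 = 626
    Σ(broken) = 3536 kJ
  Bonds formed (products):
    C–Br: 2 × 283 = 566
    C–C: 2 × 336 = 672
    C–H: 6 × 398 = 2388
    Σ(formed) = 3626 kJ
  ΔH_I = 3536 − 3626 = −90 kJ
Reaction II:
  Bonds broken (reactants):
    C–H: 4 × 398 = 1592
    O=O: 2 × 484 = 968
    Σ(broken) = 2560 kJ
  Bonds formed (products):
    C=O: 2 × 779 = 1558
    O–H: 4 × 479 = 1916
    Σ(formed) = 3474 kJ
  ΔH_II = 2560 − 3474 = −914 kJ
ΔH_I − ΔH_II = +824 kJ, so reaction II has the more negative ΔH; |ΔH_I − ΔH_II| = 824 kJ.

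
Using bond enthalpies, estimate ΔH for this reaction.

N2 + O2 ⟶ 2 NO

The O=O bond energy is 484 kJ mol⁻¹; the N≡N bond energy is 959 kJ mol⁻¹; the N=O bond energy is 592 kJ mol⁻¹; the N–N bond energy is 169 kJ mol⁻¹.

Bonds broken (reactants):
  N≡N: 1 × 959 = 959
  O=O: 1 × 484 = 484
  Σ(broken) = 1443 kJ
Bonds formed (products):
  N=O: 2 × 592 = 1184
  Σ(formed) = 1184 kJ
ΔH = Σ(broken) − Σ(formed) = 1443 − 1184 = +259 kJ

ΔH ≈ +259 kJ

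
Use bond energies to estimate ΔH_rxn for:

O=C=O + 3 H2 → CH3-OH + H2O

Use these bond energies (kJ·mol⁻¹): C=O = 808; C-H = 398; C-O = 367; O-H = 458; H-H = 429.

ΔH ≈ −32 kJ

Bonds broken (reactants):
  C=O: 2 × 808 = 1616
  H-H: 3 × 429 = 1287
  Σ(broken) = 2903 kJ
Bonds formed (products):
  C-H: 3 × 398 = 1194
  C-O: 1 × 367 = 367
  O-H: 3 × 458 = 1374
  Σ(formed) = 2935 kJ
ΔH = Σ(broken) − Σ(formed) = 2903 − 2935 = −32 kJ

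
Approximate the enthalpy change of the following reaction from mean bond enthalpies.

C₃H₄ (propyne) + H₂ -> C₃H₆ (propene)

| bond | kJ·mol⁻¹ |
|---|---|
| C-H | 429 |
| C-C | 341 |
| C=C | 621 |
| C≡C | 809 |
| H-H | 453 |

ΔH ≈ −217 kJ

Bonds broken (reactants):
  C≡C: 1 × 809 = 809
  C-C: 1 × 341 = 341
  C-H: 4 × 429 = 1716
  H-H: 1 × 453 = 453
  Σ(broken) = 3319 kJ
Bonds formed (products):
  C-C: 1 × 341 = 341
  C-H: 6 × 429 = 2574
  C=C: 1 × 621 = 621
  Σ(formed) = 3536 kJ
ΔH = Σ(broken) − Σ(formed) = 3319 − 3536 = −217 kJ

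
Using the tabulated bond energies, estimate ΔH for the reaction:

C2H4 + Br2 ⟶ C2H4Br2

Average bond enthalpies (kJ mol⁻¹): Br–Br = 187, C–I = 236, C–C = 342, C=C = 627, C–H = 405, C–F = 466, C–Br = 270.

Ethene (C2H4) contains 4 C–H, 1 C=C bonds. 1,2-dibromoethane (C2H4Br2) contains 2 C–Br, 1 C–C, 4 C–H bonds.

Bonds broken (reactants):
  Br–Br: 1 × 187 = 187
  C–H: 4 × 405 = 1620
  C=C: 1 × 627 = 627
  Σ(broken) = 2434 kJ
Bonds formed (products):
  C–Br: 2 × 270 = 540
  C–C: 1 × 342 = 342
  C–H: 4 × 405 = 1620
  Σ(formed) = 2502 kJ
ΔH = Σ(broken) − Σ(formed) = 2434 − 2502 = −68 kJ

ΔH ≈ −68 kJ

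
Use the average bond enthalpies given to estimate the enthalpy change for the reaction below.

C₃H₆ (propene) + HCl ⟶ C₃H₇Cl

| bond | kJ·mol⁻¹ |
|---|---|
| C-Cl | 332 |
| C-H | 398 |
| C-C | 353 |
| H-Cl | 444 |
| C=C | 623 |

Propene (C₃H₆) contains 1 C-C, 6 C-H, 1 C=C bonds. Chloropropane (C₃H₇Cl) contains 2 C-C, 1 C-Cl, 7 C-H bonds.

ΔH ≈ −16 kJ

Bonds broken (reactants):
  C-C: 1 × 353 = 353
  C-H: 6 × 398 = 2388
  C=C: 1 × 623 = 623
  H-Cl: 1 × 444 = 444
  Σ(broken) = 3808 kJ
Bonds formed (products):
  C-C: 2 × 353 = 706
  C-Cl: 1 × 332 = 332
  C-H: 7 × 398 = 2786
  Σ(formed) = 3824 kJ
ΔH = Σ(broken) − Σ(formed) = 3808 − 3824 = −16 kJ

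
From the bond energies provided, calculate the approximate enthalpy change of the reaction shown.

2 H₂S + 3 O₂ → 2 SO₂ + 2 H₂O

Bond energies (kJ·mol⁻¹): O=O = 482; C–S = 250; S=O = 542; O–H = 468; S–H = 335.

ΔH ≈ −1254 kJ

Bonds broken (reactants):
  O=O: 3 × 482 = 1446
  S–H: 4 × 335 = 1340
  Σ(broken) = 2786 kJ
Bonds formed (products):
  O–H: 4 × 468 = 1872
  S=O: 4 × 542 = 2168
  Σ(formed) = 4040 kJ
ΔH = Σ(broken) − Σ(formed) = 2786 − 4040 = −1254 kJ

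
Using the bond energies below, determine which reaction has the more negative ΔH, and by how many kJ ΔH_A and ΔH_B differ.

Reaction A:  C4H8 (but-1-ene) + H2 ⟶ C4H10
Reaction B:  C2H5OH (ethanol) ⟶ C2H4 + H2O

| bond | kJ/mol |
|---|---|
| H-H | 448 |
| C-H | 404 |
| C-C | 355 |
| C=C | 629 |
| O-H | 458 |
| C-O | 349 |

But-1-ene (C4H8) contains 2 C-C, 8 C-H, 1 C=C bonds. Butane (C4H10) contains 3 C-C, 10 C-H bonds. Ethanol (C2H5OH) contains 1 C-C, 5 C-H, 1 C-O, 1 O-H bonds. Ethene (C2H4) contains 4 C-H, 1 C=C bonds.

Reaction A, by 107 kJ

Reaction A:
  Bonds broken (reactants):
    C-C: 2 × 355 = 710
    C-H: 8 × 404 = 3232
    C=C: 1 × 629 = 629
    H-H: 1 × 448 = 448
    Σ(broken) = 5019 kJ
  Bonds formed (products):
    C-C: 3 × 355 = 1065
    C-H: 10 × 404 = 4040
    Σ(formed) = 5105 kJ
  ΔH_A = 5019 − 5105 = −86 kJ
Reaction B:
  Bonds broken (reactants):
    C-C: 1 × 355 = 355
    C-H: 5 × 404 = 2020
    C-O: 1 × 349 = 349
    O-H: 1 × 458 = 458
    Σ(broken) = 3182 kJ
  Bonds formed (products):
    C-H: 4 × 404 = 1616
    C=C: 1 × 629 = 629
    O-H: 2 × 458 = 916
    Σ(formed) = 3161 kJ
  ΔH_B = 3182 − 3161 = +21 kJ
ΔH_A − ΔH_B = −107 kJ, so reaction A has the more negative ΔH; |ΔH_A − ΔH_B| = 107 kJ.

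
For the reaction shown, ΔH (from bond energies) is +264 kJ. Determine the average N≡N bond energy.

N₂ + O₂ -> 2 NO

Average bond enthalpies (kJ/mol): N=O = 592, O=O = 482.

Let D be the N≡N bond energy.
Σ(broken) = 1×D + 1×482 = 482 + D
Σ(formed) = 2×592 = 1184
ΔH = Σ(broken) − Σ(formed) = (482 + D) − (1184) = −702 + D
Setting this equal to +264 kJ gives D = 966 kJ/mol.

D(N≡N) ≈ 966 kJ/mol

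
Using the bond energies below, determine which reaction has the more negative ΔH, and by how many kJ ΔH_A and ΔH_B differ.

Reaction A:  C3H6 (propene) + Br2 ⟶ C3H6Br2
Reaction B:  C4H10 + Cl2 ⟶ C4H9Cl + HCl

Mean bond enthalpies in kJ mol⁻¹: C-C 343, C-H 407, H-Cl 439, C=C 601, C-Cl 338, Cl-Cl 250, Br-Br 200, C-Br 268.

Reaction A:
  Bonds broken (reactants):
    Br-Br: 1 × 200 = 200
    C-C: 1 × 343 = 343
    C-H: 6 × 407 = 2442
    C=C: 1 × 601 = 601
    Σ(broken) = 3586 kJ
  Bonds formed (products):
    C-Br: 2 × 268 = 536
    C-C: 2 × 343 = 686
    C-H: 6 × 407 = 2442
    Σ(formed) = 3664 kJ
  ΔH_A = 3586 − 3664 = −78 kJ
Reaction B:
  Bonds broken (reactants):
    C-C: 3 × 343 = 1029
    C-H: 10 × 407 = 4070
    Cl-Cl: 1 × 250 = 250
    Σ(broken) = 5349 kJ
  Bonds formed (products):
    C-C: 3 × 343 = 1029
    C-Cl: 1 × 338 = 338
    C-H: 9 × 407 = 3663
    H-Cl: 1 × 439 = 439
    Σ(formed) = 5469 kJ
  ΔH_B = 5349 − 5469 = −120 kJ
ΔH_A − ΔH_B = +42 kJ, so reaction B has the more negative ΔH; |ΔH_A − ΔH_B| = 42 kJ.

Reaction B, by 42 kJ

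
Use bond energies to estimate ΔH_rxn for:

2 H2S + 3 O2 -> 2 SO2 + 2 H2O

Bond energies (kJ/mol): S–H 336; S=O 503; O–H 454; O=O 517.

Bonds broken (reactants):
  O=O: 3 × 517 = 1551
  S–H: 4 × 336 = 1344
  Σ(broken) = 2895 kJ
Bonds formed (products):
  O–H: 4 × 454 = 1816
  S=O: 4 × 503 = 2012
  Σ(formed) = 3828 kJ
ΔH = Σ(broken) − Σ(formed) = 2895 − 3828 = −933 kJ

ΔH ≈ −933 kJ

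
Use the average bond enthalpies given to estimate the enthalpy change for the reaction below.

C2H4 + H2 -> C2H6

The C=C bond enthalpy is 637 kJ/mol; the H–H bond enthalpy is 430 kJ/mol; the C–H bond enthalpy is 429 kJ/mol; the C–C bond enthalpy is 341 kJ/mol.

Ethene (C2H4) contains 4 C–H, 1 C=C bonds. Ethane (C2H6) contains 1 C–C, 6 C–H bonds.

Bonds broken (reactants):
  C–H: 4 × 429 = 1716
  C=C: 1 × 637 = 637
  H–H: 1 × 430 = 430
  Σ(broken) = 2783 kJ
Bonds formed (products):
  C–C: 1 × 341 = 341
  C–H: 6 × 429 = 2574
  Σ(formed) = 2915 kJ
ΔH = Σ(broken) − Σ(formed) = 2783 − 2915 = −132 kJ

ΔH ≈ −132 kJ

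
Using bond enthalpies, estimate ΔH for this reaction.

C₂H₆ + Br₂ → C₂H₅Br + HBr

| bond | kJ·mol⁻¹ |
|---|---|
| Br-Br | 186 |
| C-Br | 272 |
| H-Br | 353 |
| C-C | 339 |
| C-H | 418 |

ΔH ≈ −21 kJ

Bonds broken (reactants):
  Br-Br: 1 × 186 = 186
  C-C: 1 × 339 = 339
  C-H: 6 × 418 = 2508
  Σ(broken) = 3033 kJ
Bonds formed (products):
  C-Br: 1 × 272 = 272
  C-C: 1 × 339 = 339
  C-H: 5 × 418 = 2090
  H-Br: 1 × 353 = 353
  Σ(formed) = 3054 kJ
ΔH = Σ(broken) − Σ(formed) = 3033 − 3054 = −21 kJ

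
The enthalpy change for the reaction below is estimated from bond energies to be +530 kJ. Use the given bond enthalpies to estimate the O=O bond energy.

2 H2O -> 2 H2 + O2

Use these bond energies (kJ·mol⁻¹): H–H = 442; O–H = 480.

D(O=O) ≈ 506 kJ/mol

Let D be the O=O bond energy.
Σ(broken) = 4×480 = 1920
Σ(formed) = 2×442 + 1×D = 884 + D
ΔH = Σ(broken) − Σ(formed) = (1920) − (884 + D) = +1036 − D
Setting this equal to +530 kJ gives D = 506 kJ/mol.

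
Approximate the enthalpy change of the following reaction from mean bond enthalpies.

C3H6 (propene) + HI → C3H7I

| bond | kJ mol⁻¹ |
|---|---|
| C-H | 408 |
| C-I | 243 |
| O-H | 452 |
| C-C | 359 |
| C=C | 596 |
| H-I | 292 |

ΔH ≈ −122 kJ

Bonds broken (reactants):
  C-C: 1 × 359 = 359
  C-H: 6 × 408 = 2448
  C=C: 1 × 596 = 596
  H-I: 1 × 292 = 292
  Σ(broken) = 3695 kJ
Bonds formed (products):
  C-C: 2 × 359 = 718
  C-H: 7 × 408 = 2856
  C-I: 1 × 243 = 243
  Σ(formed) = 3817 kJ
ΔH = Σ(broken) − Σ(formed) = 3695 − 3817 = −122 kJ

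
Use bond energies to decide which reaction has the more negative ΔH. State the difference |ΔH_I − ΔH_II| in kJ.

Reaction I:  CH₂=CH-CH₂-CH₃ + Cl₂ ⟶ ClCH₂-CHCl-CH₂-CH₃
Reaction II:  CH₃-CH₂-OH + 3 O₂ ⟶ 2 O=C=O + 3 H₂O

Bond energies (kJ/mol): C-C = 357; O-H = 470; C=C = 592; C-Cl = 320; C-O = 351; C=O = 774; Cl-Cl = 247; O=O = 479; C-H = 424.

Reaction I:
  Bonds broken (reactants):
    C-C: 2 × 357 = 714
    C-H: 8 × 424 = 3392
    C=C: 1 × 592 = 592
    Cl-Cl: 1 × 247 = 247
    Σ(broken) = 4945 kJ
  Bonds formed (products):
    C-C: 3 × 357 = 1071
    C-Cl: 2 × 320 = 640
    C-H: 8 × 424 = 3392
    Σ(formed) = 5103 kJ
  ΔH_I = 4945 − 5103 = −158 kJ
Reaction II:
  Bonds broken (reactants):
    C-C: 1 × 357 = 357
    C-H: 5 × 424 = 2120
    C-O: 1 × 351 = 351
    O-H: 1 × 470 = 470
    O=O: 3 × 479 = 1437
    Σ(broken) = 4735 kJ
  Bonds formed (products):
    C=O: 4 × 774 = 3096
    O-H: 6 × 470 = 2820
    Σ(formed) = 5916 kJ
  ΔH_II = 4735 − 5916 = −1181 kJ
ΔH_I − ΔH_II = +1023 kJ, so reaction II has the more negative ΔH; |ΔH_I − ΔH_II| = 1023 kJ.

Reaction II, by 1023 kJ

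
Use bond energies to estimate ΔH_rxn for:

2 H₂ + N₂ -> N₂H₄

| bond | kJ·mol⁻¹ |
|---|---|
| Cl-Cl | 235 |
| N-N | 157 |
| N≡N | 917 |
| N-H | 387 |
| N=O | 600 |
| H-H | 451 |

Bonds broken (reactants):
  H-H: 2 × 451 = 902
  N≡N: 1 × 917 = 917
  Σ(broken) = 1819 kJ
Bonds formed (products):
  N-H: 4 × 387 = 1548
  N-N: 1 × 157 = 157
  Σ(formed) = 1705 kJ
ΔH = Σ(broken) − Σ(formed) = 1819 − 1705 = +114 kJ

ΔH ≈ +114 kJ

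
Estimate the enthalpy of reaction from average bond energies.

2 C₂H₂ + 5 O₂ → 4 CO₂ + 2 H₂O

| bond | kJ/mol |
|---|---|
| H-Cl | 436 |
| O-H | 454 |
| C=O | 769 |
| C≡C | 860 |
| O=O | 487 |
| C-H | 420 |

Bonds broken (reactants):
  C≡C: 2 × 860 = 1720
  C-H: 4 × 420 = 1680
  O=O: 5 × 487 = 2435
  Σ(broken) = 5835 kJ
Bonds formed (products):
  C=O: 8 × 769 = 6152
  O-H: 4 × 454 = 1816
  Σ(formed) = 7968 kJ
ΔH = Σ(broken) − Σ(formed) = 5835 − 7968 = −2133 kJ

ΔH ≈ −2133 kJ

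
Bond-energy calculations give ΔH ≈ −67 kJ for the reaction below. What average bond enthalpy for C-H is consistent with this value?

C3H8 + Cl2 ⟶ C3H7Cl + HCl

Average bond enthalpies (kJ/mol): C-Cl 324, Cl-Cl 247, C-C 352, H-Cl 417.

D(C-H) ≈ 427 kJ/mol

Let D be the C-H bond energy.
Σ(broken) = 2×352 + 8×D + 1×247 = 951 + 8D
Σ(formed) = 2×352 + 1×324 + 7×D + 1×417 = 1445 + 7D
ΔH = Σ(broken) − Σ(formed) = (951 + 8D) − (1445 + 7D) = −494 + D
Setting this equal to −67 kJ gives D = 427 kJ/mol.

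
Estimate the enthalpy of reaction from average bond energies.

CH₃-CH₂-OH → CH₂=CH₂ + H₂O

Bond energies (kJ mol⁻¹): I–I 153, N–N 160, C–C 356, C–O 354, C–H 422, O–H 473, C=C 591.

Bonds broken (reactants):
  C–C: 1 × 356 = 356
  C–H: 5 × 422 = 2110
  C–O: 1 × 354 = 354
  O–H: 1 × 473 = 473
  Σ(broken) = 3293 kJ
Bonds formed (products):
  C–H: 4 × 422 = 1688
  C=C: 1 × 591 = 591
  O–H: 2 × 473 = 946
  Σ(formed) = 3225 kJ
ΔH = Σ(broken) − Σ(formed) = 3293 − 3225 = +68 kJ

ΔH ≈ +68 kJ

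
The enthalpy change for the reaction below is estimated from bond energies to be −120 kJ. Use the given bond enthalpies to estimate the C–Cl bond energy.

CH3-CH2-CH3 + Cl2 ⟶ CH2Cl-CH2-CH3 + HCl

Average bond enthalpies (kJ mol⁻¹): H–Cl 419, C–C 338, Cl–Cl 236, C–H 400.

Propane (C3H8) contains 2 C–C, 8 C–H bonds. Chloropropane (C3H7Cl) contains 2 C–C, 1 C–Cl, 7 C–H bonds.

D(C–Cl) ≈ 337 kJ/mol

Let D be the C–Cl bond energy.
Σ(broken) = 2×338 + 8×400 + 1×236 = 4112
Σ(formed) = 2×338 + 1×D + 7×400 + 1×419 = 3895 + D
ΔH = Σ(broken) − Σ(formed) = (4112) − (3895 + D) = +217 − D
Setting this equal to −120 kJ gives D = 337 kJ/mol.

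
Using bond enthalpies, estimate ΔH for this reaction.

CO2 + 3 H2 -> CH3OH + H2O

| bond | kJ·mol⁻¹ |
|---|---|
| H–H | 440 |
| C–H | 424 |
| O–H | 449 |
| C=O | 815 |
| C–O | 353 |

ΔH ≈ −22 kJ

Bonds broken (reactants):
  C=O: 2 × 815 = 1630
  H–H: 3 × 440 = 1320
  Σ(broken) = 2950 kJ
Bonds formed (products):
  C–H: 3 × 424 = 1272
  C–O: 1 × 353 = 353
  O–H: 3 × 449 = 1347
  Σ(formed) = 2972 kJ
ΔH = Σ(broken) − Σ(formed) = 2950 − 2972 = −22 kJ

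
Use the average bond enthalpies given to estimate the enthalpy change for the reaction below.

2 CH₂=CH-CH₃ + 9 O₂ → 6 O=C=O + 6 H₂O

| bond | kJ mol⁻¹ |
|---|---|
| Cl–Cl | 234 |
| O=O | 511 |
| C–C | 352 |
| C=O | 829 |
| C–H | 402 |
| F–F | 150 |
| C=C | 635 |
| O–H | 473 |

Bonds broken (reactants):
  C–C: 2 × 352 = 704
  C–H: 12 × 402 = 4824
  C=C: 2 × 635 = 1270
  O=O: 9 × 511 = 4599
  Σ(broken) = 11397 kJ
Bonds formed (products):
  C=O: 12 × 829 = 9948
  O–H: 12 × 473 = 5676
  Σ(formed) = 15624 kJ
ΔH = Σ(broken) − Σ(formed) = 11397 − 15624 = −4227 kJ

ΔH ≈ −4227 kJ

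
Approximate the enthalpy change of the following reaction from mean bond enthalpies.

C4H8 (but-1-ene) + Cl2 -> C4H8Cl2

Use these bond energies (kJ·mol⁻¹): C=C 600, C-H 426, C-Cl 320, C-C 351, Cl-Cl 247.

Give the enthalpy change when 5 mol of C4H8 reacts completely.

ΔH = −720 kJ

Bonds broken (reactants):
  C-C: 2 × 351 = 702
  C-H: 8 × 426 = 3408
  C=C: 1 × 600 = 600
  Cl-Cl: 1 × 247 = 247
  Σ(broken) = 4957 kJ
Bonds formed (products):
  C-C: 3 × 351 = 1053
  C-Cl: 2 × 320 = 640
  C-H: 8 × 426 = 3408
  Σ(formed) = 5101 kJ
ΔH = Σ(broken) − Σ(formed) = 4957 − 5101 = −144 kJ
For 5× the reaction as written: 5 × (−144) = −720 kJ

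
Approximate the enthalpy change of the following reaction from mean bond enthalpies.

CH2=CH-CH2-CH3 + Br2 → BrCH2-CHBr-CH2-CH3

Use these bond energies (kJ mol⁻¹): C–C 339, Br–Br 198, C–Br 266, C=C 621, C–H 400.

Bonds broken (reactants):
  Br–Br: 1 × 198 = 198
  C–C: 2 × 339 = 678
  C–H: 8 × 400 = 3200
  C=C: 1 × 621 = 621
  Σ(broken) = 4697 kJ
Bonds formed (products):
  C–Br: 2 × 266 = 532
  C–C: 3 × 339 = 1017
  C–H: 8 × 400 = 3200
  Σ(formed) = 4749 kJ
ΔH = Σ(broken) − Σ(formed) = 4697 − 4749 = −52 kJ

ΔH ≈ −52 kJ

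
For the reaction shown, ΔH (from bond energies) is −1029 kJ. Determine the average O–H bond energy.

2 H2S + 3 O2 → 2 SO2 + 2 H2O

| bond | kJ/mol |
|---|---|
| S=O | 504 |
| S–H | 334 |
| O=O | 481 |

Let D be the O–H bond energy.
Σ(broken) = 3×481 + 4×334 = 2779
Σ(formed) = 4×D + 4×504 = 2016 + 4D
ΔH = Σ(broken) − Σ(formed) = (2779) − (2016 + 4D) = +763 − 4D
Setting this equal to −1029 kJ gives 4D = 1792, so D = 448 kJ/mol.

D(O–H) ≈ 448 kJ/mol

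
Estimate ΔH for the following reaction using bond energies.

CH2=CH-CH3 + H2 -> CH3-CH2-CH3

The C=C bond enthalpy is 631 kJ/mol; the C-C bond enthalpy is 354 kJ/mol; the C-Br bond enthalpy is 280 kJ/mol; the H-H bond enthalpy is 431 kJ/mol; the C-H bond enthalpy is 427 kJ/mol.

Bonds broken (reactants):
  C-C: 1 × 354 = 354
  C-H: 6 × 427 = 2562
  C=C: 1 × 631 = 631
  H-H: 1 × 431 = 431
  Σ(broken) = 3978 kJ
Bonds formed (products):
  C-C: 2 × 354 = 708
  C-H: 8 × 427 = 3416
  Σ(formed) = 4124 kJ
ΔH = Σ(broken) − Σ(formed) = 3978 − 4124 = −146 kJ

ΔH ≈ −146 kJ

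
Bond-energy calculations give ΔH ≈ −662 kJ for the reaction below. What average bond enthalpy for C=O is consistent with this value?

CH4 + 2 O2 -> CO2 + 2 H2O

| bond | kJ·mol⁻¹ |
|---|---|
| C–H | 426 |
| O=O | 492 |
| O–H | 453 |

Let D be the C=O bond energy.
Σ(broken) = 4×426 + 2×492 = 2688
Σ(formed) = 2×D + 4×453 = 1812 + 2D
ΔH = Σ(broken) − Σ(formed) = (2688) − (1812 + 2D) = +876 − 2D
Setting this equal to −662 kJ gives 2D = 1538, so D = 769 kJ/mol.

D(C=O) ≈ 769 kJ/mol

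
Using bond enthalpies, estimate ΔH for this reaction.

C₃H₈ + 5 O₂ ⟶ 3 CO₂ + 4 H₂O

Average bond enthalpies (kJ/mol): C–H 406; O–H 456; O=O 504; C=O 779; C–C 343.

ΔH ≈ −1868 kJ

Bonds broken (reactants):
  C–C: 2 × 343 = 686
  C–H: 8 × 406 = 3248
  O=O: 5 × 504 = 2520
  Σ(broken) = 6454 kJ
Bonds formed (products):
  C=O: 6 × 779 = 4674
  O–H: 8 × 456 = 3648
  Σ(formed) = 8322 kJ
ΔH = Σ(broken) − Σ(formed) = 6454 − 8322 = −1868 kJ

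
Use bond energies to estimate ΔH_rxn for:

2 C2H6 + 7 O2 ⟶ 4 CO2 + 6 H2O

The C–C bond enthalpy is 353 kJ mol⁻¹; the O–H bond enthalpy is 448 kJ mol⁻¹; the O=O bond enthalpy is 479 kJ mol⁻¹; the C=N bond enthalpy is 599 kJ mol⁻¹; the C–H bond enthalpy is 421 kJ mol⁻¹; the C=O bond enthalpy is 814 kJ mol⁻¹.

ΔH ≈ −2777 kJ

Bonds broken (reactants):
  C–C: 2 × 353 = 706
  C–H: 12 × 421 = 5052
  O=O: 7 × 479 = 3353
  Σ(broken) = 9111 kJ
Bonds formed (products):
  C=O: 8 × 814 = 6512
  O–H: 12 × 448 = 5376
  Σ(formed) = 11888 kJ
ΔH = Σ(broken) − Σ(formed) = 9111 − 11888 = −2777 kJ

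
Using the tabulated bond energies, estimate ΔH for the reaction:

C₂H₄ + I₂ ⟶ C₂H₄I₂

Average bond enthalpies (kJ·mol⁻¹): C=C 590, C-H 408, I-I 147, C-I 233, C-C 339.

ΔH ≈ −68 kJ

Bonds broken (reactants):
  C-H: 4 × 408 = 1632
  C=C: 1 × 590 = 590
  I-I: 1 × 147 = 147
  Σ(broken) = 2369 kJ
Bonds formed (products):
  C-C: 1 × 339 = 339
  C-H: 4 × 408 = 1632
  C-I: 2 × 233 = 466
  Σ(formed) = 2437 kJ
ΔH = Σ(broken) − Σ(formed) = 2369 − 2437 = −68 kJ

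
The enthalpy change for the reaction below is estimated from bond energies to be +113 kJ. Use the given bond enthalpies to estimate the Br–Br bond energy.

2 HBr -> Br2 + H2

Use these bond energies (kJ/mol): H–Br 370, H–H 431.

D(Br–Br) ≈ 196 kJ/mol

Let D be the Br–Br bond energy.
Σ(broken) = 2×370 = 740
Σ(formed) = 1×D + 1×431 = 431 + D
ΔH = Σ(broken) − Σ(formed) = (740) − (431 + D) = +309 − D
Setting this equal to +113 kJ gives D = 196 kJ/mol.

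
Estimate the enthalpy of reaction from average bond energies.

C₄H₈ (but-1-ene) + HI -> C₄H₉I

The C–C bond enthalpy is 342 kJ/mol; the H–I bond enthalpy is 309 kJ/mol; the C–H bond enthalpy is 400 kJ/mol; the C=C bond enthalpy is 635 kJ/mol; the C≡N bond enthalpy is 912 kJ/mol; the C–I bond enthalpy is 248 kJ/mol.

ΔH ≈ −46 kJ

Bonds broken (reactants):
  C–C: 2 × 342 = 684
  C–H: 8 × 400 = 3200
  C=C: 1 × 635 = 635
  H–I: 1 × 309 = 309
  Σ(broken) = 4828 kJ
Bonds formed (products):
  C–C: 3 × 342 = 1026
  C–H: 9 × 400 = 3600
  C–I: 1 × 248 = 248
  Σ(formed) = 4874 kJ
ΔH = Σ(broken) − Σ(formed) = 4828 − 4874 = −46 kJ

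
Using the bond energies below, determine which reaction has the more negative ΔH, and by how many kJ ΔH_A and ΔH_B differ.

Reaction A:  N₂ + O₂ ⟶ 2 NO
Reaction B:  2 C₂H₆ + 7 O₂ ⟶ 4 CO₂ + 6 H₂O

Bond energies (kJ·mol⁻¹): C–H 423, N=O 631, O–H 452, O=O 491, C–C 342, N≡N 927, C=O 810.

Reaction B, by 2863 kJ

Reaction A:
  Bonds broken (reactants):
    N≡N: 1 × 927 = 927
    O=O: 1 × 491 = 491
    Σ(broken) = 1418 kJ
  Bonds formed (products):
    N=O: 2 × 631 = 1262
    Σ(formed) = 1262 kJ
  ΔH_A = 1418 − 1262 = +156 kJ
Reaction B:
  Bonds broken (reactants):
    C–C: 2 × 342 = 684
    C–H: 12 × 423 = 5076
    O=O: 7 × 491 = 3437
    Σ(broken) = 9197 kJ
  Bonds formed (products):
    C=O: 8 × 810 = 6480
    O–H: 12 × 452 = 5424
    Σ(formed) = 11904 kJ
  ΔH_B = 9197 − 11904 = −2707 kJ
ΔH_A − ΔH_B = +2863 kJ, so reaction B has the more negative ΔH; |ΔH_A − ΔH_B| = 2863 kJ.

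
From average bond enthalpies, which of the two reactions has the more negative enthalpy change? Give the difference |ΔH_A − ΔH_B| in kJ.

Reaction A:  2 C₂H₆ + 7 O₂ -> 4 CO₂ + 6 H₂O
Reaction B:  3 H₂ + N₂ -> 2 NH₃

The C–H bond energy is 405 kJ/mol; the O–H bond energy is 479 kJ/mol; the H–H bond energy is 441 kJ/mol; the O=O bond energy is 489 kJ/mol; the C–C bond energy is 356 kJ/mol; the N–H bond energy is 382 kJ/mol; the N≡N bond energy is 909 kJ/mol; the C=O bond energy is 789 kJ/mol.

Reaction A:
  Bonds broken (reactants):
    C–C: 2 × 356 = 712
    C–H: 12 × 405 = 4860
    O=O: 7 × 489 = 3423
    Σ(broken) = 8995 kJ
  Bonds formed (products):
    C=O: 8 × 789 = 6312
    O–H: 12 × 479 = 5748
    Σ(formed) = 12060 kJ
  ΔH_A = 8995 − 12060 = −3065 kJ
Reaction B:
  Bonds broken (reactants):
    H–H: 3 × 441 = 1323
    N≡N: 1 × 909 = 909
    Σ(broken) = 2232 kJ
  Bonds formed (products):
    N–H: 6 × 382 = 2292
    Σ(formed) = 2292 kJ
  ΔH_B = 2232 − 2292 = −60 kJ
ΔH_A − ΔH_B = −3005 kJ, so reaction A has the more negative ΔH; |ΔH_A − ΔH_B| = 3005 kJ.

Reaction A, by 3005 kJ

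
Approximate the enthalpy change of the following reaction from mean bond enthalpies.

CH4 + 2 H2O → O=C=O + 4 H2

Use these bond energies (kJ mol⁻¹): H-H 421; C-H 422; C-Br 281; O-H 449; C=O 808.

Bonds broken (reactants):
  C-H: 4 × 422 = 1688
  O-H: 4 × 449 = 1796
  Σ(broken) = 3484 kJ
Bonds formed (products):
  C=O: 2 × 808 = 1616
  H-H: 4 × 421 = 1684
  Σ(formed) = 3300 kJ
ΔH = Σ(broken) − Σ(formed) = 3484 − 3300 = +184 kJ

ΔH ≈ +184 kJ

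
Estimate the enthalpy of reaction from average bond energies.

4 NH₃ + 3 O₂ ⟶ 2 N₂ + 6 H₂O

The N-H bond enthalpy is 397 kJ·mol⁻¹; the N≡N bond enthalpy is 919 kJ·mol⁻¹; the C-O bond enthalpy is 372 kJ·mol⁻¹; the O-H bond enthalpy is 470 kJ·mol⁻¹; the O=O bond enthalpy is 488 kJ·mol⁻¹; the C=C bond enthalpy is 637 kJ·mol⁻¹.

Bonds broken (reactants):
  N-H: 12 × 397 = 4764
  O=O: 3 × 488 = 1464
  Σ(broken) = 6228 kJ
Bonds formed (products):
  N≡N: 2 × 919 = 1838
  O-H: 12 × 470 = 5640
  Σ(formed) = 7478 kJ
ΔH = Σ(broken) − Σ(formed) = 6228 − 7478 = −1250 kJ

ΔH ≈ −1250 kJ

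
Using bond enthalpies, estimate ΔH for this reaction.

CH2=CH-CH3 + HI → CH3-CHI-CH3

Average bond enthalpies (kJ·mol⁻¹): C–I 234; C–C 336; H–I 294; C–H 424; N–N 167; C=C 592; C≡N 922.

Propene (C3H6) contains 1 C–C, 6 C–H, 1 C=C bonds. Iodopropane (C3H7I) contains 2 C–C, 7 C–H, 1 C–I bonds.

Bonds broken (reactants):
  C–C: 1 × 336 = 336
  C–H: 6 × 424 = 2544
  C=C: 1 × 592 = 592
  H–I: 1 × 294 = 294
  Σ(broken) = 3766 kJ
Bonds formed (products):
  C–C: 2 × 336 = 672
  C–H: 7 × 424 = 2968
  C–I: 1 × 234 = 234
  Σ(formed) = 3874 kJ
ΔH = Σ(broken) − Σ(formed) = 3766 − 3874 = −108 kJ

ΔH ≈ −108 kJ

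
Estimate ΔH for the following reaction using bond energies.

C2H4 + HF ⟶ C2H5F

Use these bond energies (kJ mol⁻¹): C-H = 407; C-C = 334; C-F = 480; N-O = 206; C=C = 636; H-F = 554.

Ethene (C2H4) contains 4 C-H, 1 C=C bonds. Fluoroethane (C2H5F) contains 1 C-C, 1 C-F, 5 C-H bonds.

Bonds broken (reactants):
  C-H: 4 × 407 = 1628
  C=C: 1 × 636 = 636
  H-F: 1 × 554 = 554
  Σ(broken) = 2818 kJ
Bonds formed (products):
  C-C: 1 × 334 = 334
  C-F: 1 × 480 = 480
  C-H: 5 × 407 = 2035
  Σ(formed) = 2849 kJ
ΔH = Σ(broken) − Σ(formed) = 2818 − 2849 = −31 kJ

ΔH ≈ −31 kJ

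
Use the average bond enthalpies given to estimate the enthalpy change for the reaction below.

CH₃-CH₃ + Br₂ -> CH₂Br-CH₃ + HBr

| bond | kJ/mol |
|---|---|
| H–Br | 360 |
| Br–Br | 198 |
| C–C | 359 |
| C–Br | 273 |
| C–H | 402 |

Bonds broken (reactants):
  Br–Br: 1 × 198 = 198
  C–C: 1 × 359 = 359
  C–H: 6 × 402 = 2412
  Σ(broken) = 2969 kJ
Bonds formed (products):
  C–Br: 1 × 273 = 273
  C–C: 1 × 359 = 359
  C–H: 5 × 402 = 2010
  H–Br: 1 × 360 = 360
  Σ(formed) = 3002 kJ
ΔH = Σ(broken) − Σ(formed) = 2969 − 3002 = −33 kJ

ΔH ≈ −33 kJ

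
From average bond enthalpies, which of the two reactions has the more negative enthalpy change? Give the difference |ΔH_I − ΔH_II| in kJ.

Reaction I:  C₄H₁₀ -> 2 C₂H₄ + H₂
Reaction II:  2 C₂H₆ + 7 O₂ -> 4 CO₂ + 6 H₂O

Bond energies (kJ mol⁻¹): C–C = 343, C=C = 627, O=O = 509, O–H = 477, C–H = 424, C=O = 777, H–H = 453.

Reaction II, by 2773 kJ

Reaction I:
  Bonds broken (reactants):
    C–C: 3 × 343 = 1029
    C–H: 10 × 424 = 4240
    Σ(broken) = 5269 kJ
  Bonds formed (products):
    C–H: 8 × 424 = 3392
    C=C: 2 × 627 = 1254
    H–H: 1 × 453 = 453
    Σ(formed) = 5099 kJ
  ΔH_I = 5269 − 5099 = +170 kJ
Reaction II:
  Bonds broken (reactants):
    C–C: 2 × 343 = 686
    C–H: 12 × 424 = 5088
    O=O: 7 × 509 = 3563
    Σ(broken) = 9337 kJ
  Bonds formed (products):
    C=O: 8 × 777 = 6216
    O–H: 12 × 477 = 5724
    Σ(formed) = 11940 kJ
  ΔH_II = 9337 − 11940 = −2603 kJ
ΔH_I − ΔH_II = +2773 kJ, so reaction II has the more negative ΔH; |ΔH_I − ΔH_II| = 2773 kJ.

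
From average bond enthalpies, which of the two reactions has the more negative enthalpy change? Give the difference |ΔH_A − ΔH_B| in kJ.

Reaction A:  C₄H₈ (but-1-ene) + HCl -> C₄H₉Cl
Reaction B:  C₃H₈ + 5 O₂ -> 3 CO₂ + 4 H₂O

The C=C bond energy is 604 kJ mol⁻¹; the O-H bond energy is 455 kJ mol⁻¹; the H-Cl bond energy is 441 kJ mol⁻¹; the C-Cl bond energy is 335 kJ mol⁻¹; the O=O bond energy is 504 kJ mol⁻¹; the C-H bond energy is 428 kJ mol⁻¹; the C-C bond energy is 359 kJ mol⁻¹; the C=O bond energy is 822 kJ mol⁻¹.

Reaction A:
  Bonds broken (reactants):
    C-C: 2 × 359 = 718
    C-H: 8 × 428 = 3424
    C=C: 1 × 604 = 604
    H-Cl: 1 × 441 = 441
    Σ(broken) = 5187 kJ
  Bonds formed (products):
    C-C: 3 × 359 = 1077
    C-Cl: 1 × 335 = 335
    C-H: 9 × 428 = 3852
    Σ(formed) = 5264 kJ
  ΔH_A = 5187 − 5264 = −77 kJ
Reaction B:
  Bonds broken (reactants):
    C-C: 2 × 359 = 718
    C-H: 8 × 428 = 3424
    O=O: 5 × 504 = 2520
    Σ(broken) = 6662 kJ
  Bonds formed (products):
    C=O: 6 × 822 = 4932
    O-H: 8 × 455 = 3640
    Σ(formed) = 8572 kJ
  ΔH_B = 6662 − 8572 = −1910 kJ
ΔH_A − ΔH_B = +1833 kJ, so reaction B has the more negative ΔH; |ΔH_A − ΔH_B| = 1833 kJ.

Reaction B, by 1833 kJ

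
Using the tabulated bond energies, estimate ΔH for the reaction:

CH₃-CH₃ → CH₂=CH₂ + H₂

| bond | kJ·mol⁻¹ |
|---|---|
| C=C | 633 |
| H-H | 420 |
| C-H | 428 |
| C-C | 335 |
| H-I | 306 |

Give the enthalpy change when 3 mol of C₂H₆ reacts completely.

ΔH = +414 kJ

Bonds broken (reactants):
  C-C: 1 × 335 = 335
  C-H: 6 × 428 = 2568
  Σ(broken) = 2903 kJ
Bonds formed (products):
  C-H: 4 × 428 = 1712
  C=C: 1 × 633 = 633
  H-H: 1 × 420 = 420
  Σ(formed) = 2765 kJ
ΔH = Σ(broken) − Σ(formed) = 2903 − 2765 = +138 kJ
For 3× the reaction as written: 3 × (+138) = +414 kJ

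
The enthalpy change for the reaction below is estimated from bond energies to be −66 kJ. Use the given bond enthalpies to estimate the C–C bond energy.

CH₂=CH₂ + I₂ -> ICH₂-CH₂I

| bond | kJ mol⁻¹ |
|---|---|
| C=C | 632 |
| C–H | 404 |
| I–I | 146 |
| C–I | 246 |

D(C–C) ≈ 352 kJ/mol

Let D be the C–C bond energy.
Σ(broken) = 4×404 + 1×632 + 1×146 = 2394
Σ(formed) = 1×D + 4×404 + 2×246 = 2108 + D
ΔH = Σ(broken) − Σ(formed) = (2394) − (2108 + D) = +286 − D
Setting this equal to −66 kJ gives D = 352 kJ/mol.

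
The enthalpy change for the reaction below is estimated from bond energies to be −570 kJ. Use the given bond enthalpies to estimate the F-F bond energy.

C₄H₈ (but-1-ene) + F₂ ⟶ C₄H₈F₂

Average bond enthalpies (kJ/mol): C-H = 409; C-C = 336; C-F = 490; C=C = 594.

Let D be the F-F bond energy.
Σ(broken) = 2×336 + 8×409 + 1×594 + 1×D = 4538 + D
Σ(formed) = 3×336 + 2×490 + 8×409 = 5260
ΔH = Σ(broken) − Σ(formed) = (4538 + D) − (5260) = −722 + D
Setting this equal to −570 kJ gives D = 152 kJ/mol.

D(F-F) ≈ 152 kJ/mol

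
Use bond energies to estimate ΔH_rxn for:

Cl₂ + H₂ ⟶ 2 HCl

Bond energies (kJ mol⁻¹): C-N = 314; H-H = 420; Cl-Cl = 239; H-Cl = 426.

ΔH ≈ −193 kJ

Bonds broken (reactants):
  Cl-Cl: 1 × 239 = 239
  H-H: 1 × 420 = 420
  Σ(broken) = 659 kJ
Bonds formed (products):
  H-Cl: 2 × 426 = 852
  Σ(formed) = 852 kJ
ΔH = Σ(broken) − Σ(formed) = 659 − 852 = −193 kJ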